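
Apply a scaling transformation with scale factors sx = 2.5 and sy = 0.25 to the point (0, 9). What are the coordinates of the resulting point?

Scaling matrix:
[[2.50, 0], [0, 0.25]]
Result: (0 × 2.5, 9 × 0.25) = (0, 2.25)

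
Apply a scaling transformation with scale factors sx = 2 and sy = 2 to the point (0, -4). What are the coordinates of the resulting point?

Scaling matrix:
[[2, 0], [0, 2]]
Result: (0 × 2, -4 × 2) = (0, -8)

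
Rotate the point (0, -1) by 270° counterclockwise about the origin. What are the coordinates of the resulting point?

Rotation matrix for 270°: [[cos 270°, -sin 270°], [sin 270°, cos 270°]] = [[0, 1], [-1, 0]]
[[0, 1], [-1, 0]] × [0, -1]ᵀ = [-1, 0]ᵀ
Result: (-1, 0)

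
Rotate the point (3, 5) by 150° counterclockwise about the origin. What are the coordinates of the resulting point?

Rotation matrix for 150°: [[cos 150°, -sin 150°], [sin 150°, cos 150°]] ≈ [[-0.866025, -0.500000], [0.500000, -0.866025]]
[[-0.866025, -0.500000], [0.500000, -0.866025]] × [3, 5]ᵀ ≈ [-5.0981, -2.8301]ᵀ
Result: (-5.0981, -2.8301)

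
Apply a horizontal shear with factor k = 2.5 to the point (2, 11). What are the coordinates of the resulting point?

Shear matrix for horizontal shear with factor k = 2.5:
[[1, 2.50], [0, 1]]
Result: (2, 11) → (29.5, 11)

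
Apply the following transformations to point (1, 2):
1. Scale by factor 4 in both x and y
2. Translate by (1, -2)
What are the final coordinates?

Step 1: Scale (1, 2) by 4 → (4, 8)
Step 2: Translate by (1, -2) → (5, 6)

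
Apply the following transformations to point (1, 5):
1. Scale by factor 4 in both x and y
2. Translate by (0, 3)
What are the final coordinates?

Step 1: Scale (1, 5) by 4 → (4, 20)
Step 2: Translate by (0, 3) → (4, 23)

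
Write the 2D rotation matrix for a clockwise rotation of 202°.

Rotation matrix formula: [[cos θ, -sin θ], [sin θ, cos θ]]
A clockwise rotation by 202° is equivalent to a counterclockwise rotation by -202°.
For θ = -202°:
cos(-202°) = -0.9272
sin(-202°) = 0.3746
Result: [[-0.9272, -0.3746], [0.3746, -0.9272]]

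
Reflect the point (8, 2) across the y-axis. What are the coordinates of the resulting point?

Reflection across y-axis: (8, 2) → (-8, 2)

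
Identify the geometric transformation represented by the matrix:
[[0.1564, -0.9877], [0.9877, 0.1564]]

This matrix represents: rotation by 81° counterclockwise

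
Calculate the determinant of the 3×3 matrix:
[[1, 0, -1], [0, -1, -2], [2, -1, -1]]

Expansion along first row:
det = 1·det([[-1,-2],[-1,-1]]) - 0·det([[0,-2],[2,-1]]) + -1·det([[0,-1],[2,-1]])
    = 1·(-1·-1 - -2·-1) - 0·(0·-1 - -2·2) + -1·(0·-1 - -1·2)
    = 1·-1 - 0·4 + -1·2
    = -1 + 0 + -2 = -3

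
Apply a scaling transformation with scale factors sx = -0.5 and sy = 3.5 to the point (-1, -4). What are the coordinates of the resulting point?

Scaling matrix:
[[-0.50, 0], [0, 3.50]]
Result: (-1 × -0.5, -4 × 3.5) = (0.5, -14)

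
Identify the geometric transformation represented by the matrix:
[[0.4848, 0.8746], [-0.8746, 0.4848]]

This matrix represents: rotation by 299° counterclockwise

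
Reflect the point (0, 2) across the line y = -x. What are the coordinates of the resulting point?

Reflection across line y = -x: (0, 2) → (-2, 0)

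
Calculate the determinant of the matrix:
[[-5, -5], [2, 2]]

For a 2×2 matrix [[a, b], [c, d]], det = ad - bc
det = (-5)(2) - (-5)(2) = -10 - -10 = 0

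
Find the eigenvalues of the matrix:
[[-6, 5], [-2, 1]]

Characteristic equation: det(A - λI) = 0
λ² - (trace)λ + (det) = 0
trace = -6 + 1 = -5, det = (-6)(1) - (5)(-2) = 4
λ² - (-5)λ + (4) = 0
λ = (-5 ± √((-5)² - 4·(4))) / 2 = (-5 ± √9) / 2
Solving: λ = -4, -1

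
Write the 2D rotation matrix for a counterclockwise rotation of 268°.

Rotation matrix formula: [[cos θ, -sin θ], [sin θ, cos θ]]
For θ = 268°:
cos(268°) = -0.0349
sin(268°) = -0.9994
Result: [[-0.0349, 0.9994], [-0.9994, -0.0349]]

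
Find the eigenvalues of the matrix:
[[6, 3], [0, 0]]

Characteristic equation: det(A - λI) = 0
λ² - (trace)λ + (det) = 0
trace = 6 + 0 = 6, det = (6)(0) - (3)(0) = 0
λ² - (6)λ + (0) = 0
λ = (6 ± √((6)² - 4·(0))) / 2 = (6 ± √36) / 2
Solving: λ = 0, 6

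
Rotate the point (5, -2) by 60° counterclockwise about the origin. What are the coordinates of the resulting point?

Rotation matrix for 60°: [[cos 60°, -sin 60°], [sin 60°, cos 60°]] ≈ [[0.500000, -0.866025], [0.866025, 0.500000]]
[[0.500000, -0.866025], [0.866025, 0.500000]] × [5, -2]ᵀ ≈ [4.2321, 3.3301]ᵀ
Result: (4.2321, 3.3301)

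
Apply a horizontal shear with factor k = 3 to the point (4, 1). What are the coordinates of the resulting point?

Shear matrix for horizontal shear with factor k = 3:
[[1, 3], [0, 1]]
Result: (4, 1) → (7, 1)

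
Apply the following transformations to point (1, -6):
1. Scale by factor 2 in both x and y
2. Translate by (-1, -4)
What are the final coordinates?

Step 1: Scale (1, -6) by 2 → (2, -12)
Step 2: Translate by (-1, -4) → (1, -16)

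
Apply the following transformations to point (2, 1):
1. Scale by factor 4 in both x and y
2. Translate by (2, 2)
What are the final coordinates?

Step 1: Scale (2, 1) by 4 → (8, 4)
Step 2: Translate by (2, 2) → (10, 6)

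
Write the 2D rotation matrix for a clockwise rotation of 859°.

Rotation matrix formula: [[cos θ, -sin θ], [sin θ, cos θ]]
A clockwise rotation by 859° is equivalent to a counterclockwise rotation by -859°.
For θ = -859°:
cos(-859°) = -0.7547
sin(-859°) = -0.6561
Result: [[-0.7547, 0.6561], [-0.6561, -0.7547]]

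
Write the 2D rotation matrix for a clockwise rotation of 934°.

Rotation matrix formula: [[cos θ, -sin θ], [sin θ, cos θ]]
A clockwise rotation by 934° is equivalent to a counterclockwise rotation by -934°.
For θ = -934°:
cos(-934°) = -0.8290
sin(-934°) = 0.5592
Result: [[-0.8290, -0.5592], [0.5592, -0.8290]]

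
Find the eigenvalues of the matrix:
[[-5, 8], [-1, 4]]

Characteristic equation: det(A - λI) = 0
λ² - (trace)λ + (det) = 0
trace = -5 + 4 = -1, det = (-5)(4) - (8)(-1) = -12
λ² - (-1)λ + (-12) = 0
λ = (-1 ± √((-1)² - 4·(-12))) / 2 = (-1 ± √49) / 2
Solving: λ = -4, 3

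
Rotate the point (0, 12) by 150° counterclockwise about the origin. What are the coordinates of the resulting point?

Rotation matrix for 150°: [[cos 150°, -sin 150°], [sin 150°, cos 150°]] ≈ [[-0.866025, -0.500000], [0.500000, -0.866025]]
[[-0.866025, -0.500000], [0.500000, -0.866025]] × [0, 12]ᵀ ≈ [-6, -10.3923]ᵀ
Result: (-6, -10.3923)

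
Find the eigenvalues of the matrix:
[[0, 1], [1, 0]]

Characteristic equation: det(A - λI) = 0
λ² - (trace)λ + (det) = 0
trace = 0 + 0 = 0, det = (0)(0) - (1)(1) = -1
λ² - (0)λ + (-1) = 0
λ = (0 ± √((0)² - 4·(-1))) / 2 = (0 ± √4) / 2
Solving: λ = -1, 1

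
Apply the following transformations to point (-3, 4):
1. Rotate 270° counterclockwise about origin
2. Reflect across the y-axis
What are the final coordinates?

Step 1: Rotate 270° → (4, 3)
Step 2: Reflect across y-axis → (-4, 3)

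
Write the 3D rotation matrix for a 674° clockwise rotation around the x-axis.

Rotation matrix for clockwise 674° around x-axis:
A clockwise rotation by 674° is a counterclockwise rotation by -674°.
cos(-674°) = 0.6947, sin(-674°) = 0.7193
Result: [[1, 0, 0], [0, 0.6947, -0.7193], [0, 0.7193, 0.6947]]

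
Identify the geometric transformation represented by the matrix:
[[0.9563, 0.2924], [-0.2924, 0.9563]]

This matrix represents: rotation by 343° counterclockwise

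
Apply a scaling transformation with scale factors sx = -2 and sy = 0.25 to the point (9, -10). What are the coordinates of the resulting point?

Scaling matrix:
[[-2, 0], [0, 0.25]]
Result: (9 × -2, -10 × 0.25) = (-18, -2.5)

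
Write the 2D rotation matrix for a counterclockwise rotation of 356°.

Rotation matrix formula: [[cos θ, -sin θ], [sin θ, cos θ]]
For θ = 356°:
cos(356°) = 0.9976
sin(356°) = -0.0698
Result: [[0.9976, 0.0698], [-0.0698, 0.9976]]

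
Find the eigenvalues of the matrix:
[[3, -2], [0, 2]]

Characteristic equation: det(A - λI) = 0
λ² - (trace)λ + (det) = 0
trace = 3 + 2 = 5, det = (3)(2) - (-2)(0) = 6
λ² - (5)λ + (6) = 0
λ = (5 ± √((5)² - 4·(6))) / 2 = (5 ± √1) / 2
Solving: λ = 2, 3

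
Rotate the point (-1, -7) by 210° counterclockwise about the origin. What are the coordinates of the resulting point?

Rotation matrix for 210°: [[cos 210°, -sin 210°], [sin 210°, cos 210°]] ≈ [[-0.866025, 0.500000], [-0.500000, -0.866025]]
[[-0.866025, 0.500000], [-0.500000, -0.866025]] × [-1, -7]ᵀ ≈ [-2.6340, 6.5622]ᵀ
Result: (-2.6340, 6.5622)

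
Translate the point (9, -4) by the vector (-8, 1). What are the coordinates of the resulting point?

Translation by (-8, 1) (homogeneous matrix [[1, 0, -8], [0, 1, 1], [0, 0, 1]]):
x' = 9 + -8 = 1
y' = -4 + 1 = -3
Result: (1, -3)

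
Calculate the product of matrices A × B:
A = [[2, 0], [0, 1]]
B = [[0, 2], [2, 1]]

Matrix multiplication:
C[0][0] = 2×0 + 0×2 = 0
C[0][1] = 2×2 + 0×1 = 4
C[1][0] = 0×0 + 1×2 = 2
C[1][1] = 0×2 + 1×1 = 1
Result: [[0, 4], [2, 1]]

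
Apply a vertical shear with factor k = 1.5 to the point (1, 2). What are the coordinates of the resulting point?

Shear matrix for vertical shear with factor k = 1.5:
[[1, 0], [1.50, 1]]
Result: (1, 2) → (1, 3.5)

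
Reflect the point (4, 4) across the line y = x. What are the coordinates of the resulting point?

Reflection across line y = x: (4, 4) → (4, 4)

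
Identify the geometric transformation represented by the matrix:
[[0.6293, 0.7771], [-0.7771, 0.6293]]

This matrix represents: rotation by 309° counterclockwise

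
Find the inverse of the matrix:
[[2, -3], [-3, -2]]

For [[a,b],[c,d]], inverse = (1/det)·[[d,-b],[-c,a]]
det = (2)(-2) - (-3)(-3) = -4 - 9 = -13
Inverse = (1/-13)·[[-2, 3], [3, 2]]
= [[2/13, -3/13], [-3/13, -2/13]]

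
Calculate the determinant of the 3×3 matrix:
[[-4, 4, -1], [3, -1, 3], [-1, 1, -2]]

Expansion along first row:
det = -4·det([[-1,3],[1,-2]]) - 4·det([[3,3],[-1,-2]]) + -1·det([[3,-1],[-1,1]])
    = -4·(-1·-2 - 3·1) - 4·(3·-2 - 3·-1) + -1·(3·1 - -1·-1)
    = -4·-1 - 4·-3 + -1·2
    = 4 + 12 + -2 = 14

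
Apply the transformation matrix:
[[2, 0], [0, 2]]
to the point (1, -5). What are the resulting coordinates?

Matrix multiplication:
[[2, 0], [0, 2]] × [1, -5]ᵀ
= [(2)(1) + (0)(-5), (0)(1) + (2)(-5)]ᵀ
= [2, -10]ᵀ
Result: (2, -10)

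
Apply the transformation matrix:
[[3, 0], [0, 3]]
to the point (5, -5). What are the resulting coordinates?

Matrix multiplication:
[[3, 0], [0, 3]] × [5, -5]ᵀ
= [(3)(5) + (0)(-5), (0)(5) + (3)(-5)]ᵀ
= [15, -15]ᵀ
Result: (15, -15)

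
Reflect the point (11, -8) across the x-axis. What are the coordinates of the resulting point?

Reflection across x-axis: (11, -8) → (11, 8)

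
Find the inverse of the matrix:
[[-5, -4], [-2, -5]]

For [[a,b],[c,d]], inverse = (1/det)·[[d,-b],[-c,a]]
det = (-5)(-5) - (-4)(-2) = 25 - 8 = 17
Inverse = (1/17)·[[-5, 4], [2, -5]]
= [[-5/17, 4/17], [2/17, -5/17]]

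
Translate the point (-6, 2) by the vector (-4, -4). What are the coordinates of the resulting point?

Translation by (-4, -4) (homogeneous matrix [[1, 0, -4], [0, 1, -4], [0, 0, 1]]):
x' = -6 + -4 = -10
y' = 2 + -4 = -2
Result: (-10, -2)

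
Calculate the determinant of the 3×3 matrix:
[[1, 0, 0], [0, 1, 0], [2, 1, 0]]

Expansion along first row:
det = 1·det([[1,0],[1,0]]) - 0·det([[0,0],[2,0]]) + 0·det([[0,1],[2,1]])
    = 1·(1·0 - 0·1) - 0·(0·0 - 0·2) + 0·(0·1 - 1·2)
    = 1·0 - 0·0 + 0·-2
    = 0 + 0 + 0 = 0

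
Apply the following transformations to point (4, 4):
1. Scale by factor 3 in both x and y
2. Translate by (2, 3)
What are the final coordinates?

Step 1: Scale (4, 4) by 3 → (12, 12)
Step 2: Translate by (2, 3) → (14, 15)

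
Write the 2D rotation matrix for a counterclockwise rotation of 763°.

Rotation matrix formula: [[cos θ, -sin θ], [sin θ, cos θ]]
For θ = 763°:
cos(763°) = 0.7314
sin(763°) = 0.6820
Result: [[0.7314, -0.6820], [0.6820, 0.7314]]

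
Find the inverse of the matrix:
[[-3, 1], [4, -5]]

For [[a,b],[c,d]], inverse = (1/det)·[[d,-b],[-c,a]]
det = (-3)(-5) - (1)(4) = 15 - 4 = 11
Inverse = (1/11)·[[-5, -1], [-4, -3]]
= [[-5/11, -1/11], [-4/11, -3/11]]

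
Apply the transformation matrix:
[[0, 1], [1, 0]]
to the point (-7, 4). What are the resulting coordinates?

Matrix multiplication:
[[0, 1], [1, 0]] × [-7, 4]ᵀ
= [(0)(-7) + (1)(4), (1)(-7) + (0)(4)]ᵀ
= [4, -7]ᵀ
Result: (4, -7)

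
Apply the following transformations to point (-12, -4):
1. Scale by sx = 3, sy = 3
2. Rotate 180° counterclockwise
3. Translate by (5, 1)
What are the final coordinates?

Step 1: Scale → (-36, -12)
Step 2: Rotate 180° → (36, 12)
Step 3: Translate → (41, 13)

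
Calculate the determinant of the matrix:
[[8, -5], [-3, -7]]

For a 2×2 matrix [[a, b], [c, d]], det = ad - bc
det = (8)(-7) - (-5)(-3) = -56 - 15 = -71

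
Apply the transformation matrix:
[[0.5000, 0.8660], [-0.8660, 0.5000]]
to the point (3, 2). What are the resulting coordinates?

Matrix multiplication:
[[0.5000, 0.8660], [-0.8660, 0.5000]] × [3, 2]ᵀ
= [(0.5000)(3) + (0.8660)(2), (-0.8660)(3) + (0.5000)(2)]ᵀ
= [3.2320, -1.5980]ᵀ
Result: (3.2320, -1.5980)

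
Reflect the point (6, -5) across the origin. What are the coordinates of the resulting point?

Reflection across origin: (6, -5) → (-6, 5)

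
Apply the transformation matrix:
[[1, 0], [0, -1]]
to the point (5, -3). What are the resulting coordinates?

Matrix multiplication:
[[1, 0], [0, -1]] × [5, -3]ᵀ
= [(1)(5) + (0)(-3), (0)(5) + (-1)(-3)]ᵀ
= [5, 3]ᵀ
Result: (5, 3)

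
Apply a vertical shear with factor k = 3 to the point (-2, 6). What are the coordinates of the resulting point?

Shear matrix for vertical shear with factor k = 3:
[[1, 0], [3, 1]]
Result: (-2, 6) → (-2, 0)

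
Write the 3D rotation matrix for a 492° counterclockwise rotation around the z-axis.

Rotation matrix for counterclockwise 492° around z-axis:
cos(492°) = -0.6691, sin(492°) = 0.7431
Result: [[-0.6691, -0.7431, 0], [0.7431, -0.6691, 0], [0, 0, 1]]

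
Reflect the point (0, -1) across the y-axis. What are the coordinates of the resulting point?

Reflection across y-axis: (0, -1) → (0, -1)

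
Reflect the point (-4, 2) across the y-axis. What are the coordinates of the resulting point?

Reflection across y-axis: (-4, 2) → (4, 2)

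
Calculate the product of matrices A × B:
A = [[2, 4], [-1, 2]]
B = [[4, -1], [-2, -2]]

Matrix multiplication:
C[0][0] = 2×4 + 4×-2 = 0
C[0][1] = 2×-1 + 4×-2 = -10
C[1][0] = -1×4 + 2×-2 = -8
C[1][1] = -1×-1 + 2×-2 = -3
Result: [[0, -10], [-8, -3]]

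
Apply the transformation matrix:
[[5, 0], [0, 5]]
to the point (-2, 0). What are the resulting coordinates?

Matrix multiplication:
[[5, 0], [0, 5]] × [-2, 0]ᵀ
= [(5)(-2) + (0)(0), (0)(-2) + (5)(0)]ᵀ
= [-10, 0]ᵀ
Result: (-10, 0)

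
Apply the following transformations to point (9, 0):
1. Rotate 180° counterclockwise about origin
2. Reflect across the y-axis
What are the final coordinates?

Step 1: Rotate 180° → (-9, 0)
Step 2: Reflect across y-axis → (9, 0)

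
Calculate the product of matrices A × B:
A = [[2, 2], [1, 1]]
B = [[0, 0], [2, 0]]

Matrix multiplication:
C[0][0] = 2×0 + 2×2 = 4
C[0][1] = 2×0 + 2×0 = 0
C[1][0] = 1×0 + 1×2 = 2
C[1][1] = 1×0 + 1×0 = 0
Result: [[4, 0], [2, 0]]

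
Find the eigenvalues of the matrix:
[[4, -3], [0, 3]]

Characteristic equation: det(A - λI) = 0
λ² - (trace)λ + (det) = 0
trace = 4 + 3 = 7, det = (4)(3) - (-3)(0) = 12
λ² - (7)λ + (12) = 0
λ = (7 ± √((7)² - 4·(12))) / 2 = (7 ± √1) / 2
Solving: λ = 3, 4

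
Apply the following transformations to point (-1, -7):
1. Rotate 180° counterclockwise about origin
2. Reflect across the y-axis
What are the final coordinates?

Step 1: Rotate 180° → (1, 7)
Step 2: Reflect across y-axis → (-1, 7)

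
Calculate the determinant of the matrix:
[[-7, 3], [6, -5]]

For a 2×2 matrix [[a, b], [c, d]], det = ad - bc
det = (-7)(-5) - (3)(6) = 35 - 18 = 17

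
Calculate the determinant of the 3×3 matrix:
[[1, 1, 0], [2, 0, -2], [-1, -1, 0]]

Expansion along first row:
det = 1·det([[0,-2],[-1,0]]) - 1·det([[2,-2],[-1,0]]) + 0·det([[2,0],[-1,-1]])
    = 1·(0·0 - -2·-1) - 1·(2·0 - -2·-1) + 0·(2·-1 - 0·-1)
    = 1·-2 - 1·-2 + 0·-2
    = -2 + 2 + 0 = 0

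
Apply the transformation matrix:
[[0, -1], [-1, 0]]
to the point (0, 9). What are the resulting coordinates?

Matrix multiplication:
[[0, -1], [-1, 0]] × [0, 9]ᵀ
= [(0)(0) + (-1)(9), (-1)(0) + (0)(9)]ᵀ
= [-9, 0]ᵀ
Result: (-9, 0)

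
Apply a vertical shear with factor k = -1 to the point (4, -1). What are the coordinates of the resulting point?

Shear matrix for vertical shear with factor k = -1:
[[1, 0], [-1, 1]]
Result: (4, -1) → (4, -5)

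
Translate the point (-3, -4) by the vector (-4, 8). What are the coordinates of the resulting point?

Translation by (-4, 8) (homogeneous matrix [[1, 0, -4], [0, 1, 8], [0, 0, 1]]):
x' = -3 + -4 = -7
y' = -4 + 8 = 4
Result: (-7, 4)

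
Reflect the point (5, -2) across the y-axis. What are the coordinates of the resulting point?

Reflection across y-axis: (5, -2) → (-5, -2)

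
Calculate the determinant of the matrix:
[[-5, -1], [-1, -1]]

For a 2×2 matrix [[a, b], [c, d]], det = ad - bc
det = (-5)(-1) - (-1)(-1) = 5 - 1 = 4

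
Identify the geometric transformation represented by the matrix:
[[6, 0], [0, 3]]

This matrix represents: non-uniform scaling by sx = 6, sy = 3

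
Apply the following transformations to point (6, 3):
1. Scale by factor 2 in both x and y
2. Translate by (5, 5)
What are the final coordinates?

Step 1: Scale (6, 3) by 2 → (12, 6)
Step 2: Translate by (5, 5) → (17, 11)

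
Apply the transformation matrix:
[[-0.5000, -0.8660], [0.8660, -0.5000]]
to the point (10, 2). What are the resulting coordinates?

Matrix multiplication:
[[-0.5000, -0.8660], [0.8660, -0.5000]] × [10, 2]ᵀ
= [(-0.5000)(10) + (-0.8660)(2), (0.8660)(10) + (-0.5000)(2)]ᵀ
= [-6.7320, 7.6600]ᵀ
Result: (-6.7320, 7.6600)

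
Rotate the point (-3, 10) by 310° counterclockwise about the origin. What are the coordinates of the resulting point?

Rotation matrix for 310°: [[cos 310°, -sin 310°], [sin 310°, cos 310°]] ≈ [[0.642788, 0.766044], [-0.766044, 0.642788]]
[[0.642788, 0.766044], [-0.766044, 0.642788]] × [-3, 10]ᵀ ≈ [5.7321, 8.7260]ᵀ
Result: (5.7321, 8.7260)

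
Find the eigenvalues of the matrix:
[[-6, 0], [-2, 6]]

Characteristic equation: det(A - λI) = 0
λ² - (trace)λ + (det) = 0
trace = -6 + 6 = 0, det = (-6)(6) - (0)(-2) = -36
λ² - (0)λ + (-36) = 0
λ = (0 ± √((0)² - 4·(-36))) / 2 = (0 ± √144) / 2
Solving: λ = -6, 6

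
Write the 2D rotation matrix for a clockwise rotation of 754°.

Rotation matrix formula: [[cos θ, -sin θ], [sin θ, cos θ]]
A clockwise rotation by 754° is equivalent to a counterclockwise rotation by -754°.
For θ = -754°:
cos(-754°) = 0.8290
sin(-754°) = -0.5592
Result: [[0.8290, 0.5592], [-0.5592, 0.8290]]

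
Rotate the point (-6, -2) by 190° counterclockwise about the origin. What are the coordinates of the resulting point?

Rotation matrix for 190°: [[cos 190°, -sin 190°], [sin 190°, cos 190°]] ≈ [[-0.984808, 0.173648], [-0.173648, -0.984808]]
[[-0.984808, 0.173648], [-0.173648, -0.984808]] × [-6, -2]ᵀ ≈ [5.5616, 3.0115]ᵀ
Result: (5.5616, 3.0115)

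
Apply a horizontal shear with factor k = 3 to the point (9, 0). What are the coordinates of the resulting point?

Shear matrix for horizontal shear with factor k = 3:
[[1, 3], [0, 1]]
Result: (9, 0) → (9, 0)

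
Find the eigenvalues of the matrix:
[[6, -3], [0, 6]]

Characteristic equation: det(A - λI) = 0
λ² - (trace)λ + (det) = 0
trace = 6 + 6 = 12, det = (6)(6) - (-3)(0) = 36
λ² - (12)λ + (36) = 0
λ = (12 ± √((12)² - 4·(36))) / 2 = (12 ± √0) / 2
Solving: λ = 6, 6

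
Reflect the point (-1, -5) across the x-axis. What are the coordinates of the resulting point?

Reflection across x-axis: (-1, -5) → (-1, 5)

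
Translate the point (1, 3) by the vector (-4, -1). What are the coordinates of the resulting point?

Translation by (-4, -1) (homogeneous matrix [[1, 0, -4], [0, 1, -1], [0, 0, 1]]):
x' = 1 + -4 = -3
y' = 3 + -1 = 2
Result: (-3, 2)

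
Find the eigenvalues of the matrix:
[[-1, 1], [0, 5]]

Characteristic equation: det(A - λI) = 0
λ² - (trace)λ + (det) = 0
trace = -1 + 5 = 4, det = (-1)(5) - (1)(0) = -5
λ² - (4)λ + (-5) = 0
λ = (4 ± √((4)² - 4·(-5))) / 2 = (4 ± √36) / 2
Solving: λ = -1, 5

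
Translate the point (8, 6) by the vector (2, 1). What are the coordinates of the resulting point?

Translation by (2, 1) (homogeneous matrix [[1, 0, 2], [0, 1, 1], [0, 0, 1]]):
x' = 8 + 2 = 10
y' = 6 + 1 = 7
Result: (10, 7)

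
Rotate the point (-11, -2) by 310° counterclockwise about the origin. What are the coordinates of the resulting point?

Rotation matrix for 310°: [[cos 310°, -sin 310°], [sin 310°, cos 310°]] ≈ [[0.642788, 0.766044], [-0.766044, 0.642788]]
[[0.642788, 0.766044], [-0.766044, 0.642788]] × [-11, -2]ᵀ ≈ [-8.6028, 7.1409]ᵀ
Result: (-8.6028, 7.1409)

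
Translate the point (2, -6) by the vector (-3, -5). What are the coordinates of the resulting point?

Translation by (-3, -5) (homogeneous matrix [[1, 0, -3], [0, 1, -5], [0, 0, 1]]):
x' = 2 + -3 = -1
y' = -6 + -5 = -11
Result: (-1, -11)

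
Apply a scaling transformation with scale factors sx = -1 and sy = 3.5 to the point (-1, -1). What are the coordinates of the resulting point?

Scaling matrix:
[[-1, 0], [0, 3.50]]
Result: (-1 × -1, -1 × 3.5) = (1, -3.5)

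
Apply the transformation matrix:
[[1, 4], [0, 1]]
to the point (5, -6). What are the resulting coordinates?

Matrix multiplication:
[[1, 4], [0, 1]] × [5, -6]ᵀ
= [(1)(5) + (4)(-6), (0)(5) + (1)(-6)]ᵀ
= [-19, -6]ᵀ
Result: (-19, -6)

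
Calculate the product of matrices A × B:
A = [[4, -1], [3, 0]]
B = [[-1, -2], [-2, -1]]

Matrix multiplication:
C[0][0] = 4×-1 + -1×-2 = -2
C[0][1] = 4×-2 + -1×-1 = -7
C[1][0] = 3×-1 + 0×-2 = -3
C[1][1] = 3×-2 + 0×-1 = -6
Result: [[-2, -7], [-3, -6]]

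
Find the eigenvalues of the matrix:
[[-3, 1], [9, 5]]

Characteristic equation: det(A - λI) = 0
λ² - (trace)λ + (det) = 0
trace = -3 + 5 = 2, det = (-3)(5) - (1)(9) = -24
λ² - (2)λ + (-24) = 0
λ = (2 ± √((2)² - 4·(-24))) / 2 = (2 ± √100) / 2
Solving: λ = -4, 6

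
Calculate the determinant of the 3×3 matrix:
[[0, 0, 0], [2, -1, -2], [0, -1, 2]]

Expansion along first row:
det = 0·det([[-1,-2],[-1,2]]) - 0·det([[2,-2],[0,2]]) + 0·det([[2,-1],[0,-1]])
    = 0·(-1·2 - -2·-1) - 0·(2·2 - -2·0) + 0·(2·-1 - -1·0)
    = 0·-4 - 0·4 + 0·-2
    = 0 + 0 + 0 = 0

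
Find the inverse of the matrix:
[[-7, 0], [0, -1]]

For [[a,b],[c,d]], inverse = (1/det)·[[d,-b],[-c,a]]
det = (-7)(-1) - (0)(0) = 7 - 0 = 7
Inverse = (1/7)·[[-1, 0], [0, -7]]
= [[-1/7, 0], [0, -1]]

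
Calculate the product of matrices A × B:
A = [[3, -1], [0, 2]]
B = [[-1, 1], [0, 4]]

Matrix multiplication:
C[0][0] = 3×-1 + -1×0 = -3
C[0][1] = 3×1 + -1×4 = -1
C[1][0] = 0×-1 + 2×0 = 0
C[1][1] = 0×1 + 2×4 = 8
Result: [[-3, -1], [0, 8]]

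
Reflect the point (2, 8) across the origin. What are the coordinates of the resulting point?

Reflection across origin: (2, 8) → (-2, -8)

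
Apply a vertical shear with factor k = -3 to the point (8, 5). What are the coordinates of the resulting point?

Shear matrix for vertical shear with factor k = -3:
[[1, 0], [-3, 1]]
Result: (8, 5) → (8, -19)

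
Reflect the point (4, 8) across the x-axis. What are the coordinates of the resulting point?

Reflection across x-axis: (4, 8) → (4, -8)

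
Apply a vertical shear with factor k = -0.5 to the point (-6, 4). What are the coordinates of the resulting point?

Shear matrix for vertical shear with factor k = -0.5:
[[1, 0], [-0.50, 1]]
Result: (-6, 4) → (-6, 7)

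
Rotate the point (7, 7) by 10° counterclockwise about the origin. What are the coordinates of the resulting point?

Rotation matrix for 10°: [[cos 10°, -sin 10°], [sin 10°, cos 10°]] ≈ [[0.984808, -0.173648], [0.173648, 0.984808]]
[[0.984808, -0.173648], [0.173648, 0.984808]] × [7, 7]ᵀ ≈ [5.6781, 8.1092]ᵀ
Result: (5.6781, 8.1092)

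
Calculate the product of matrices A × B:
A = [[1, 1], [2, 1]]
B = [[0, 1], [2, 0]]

Matrix multiplication:
C[0][0] = 1×0 + 1×2 = 2
C[0][1] = 1×1 + 1×0 = 1
C[1][0] = 2×0 + 1×2 = 2
C[1][1] = 2×1 + 1×0 = 2
Result: [[2, 1], [2, 2]]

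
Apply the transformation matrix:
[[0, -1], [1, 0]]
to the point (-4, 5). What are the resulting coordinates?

Matrix multiplication:
[[0, -1], [1, 0]] × [-4, 5]ᵀ
= [(0)(-4) + (-1)(5), (1)(-4) + (0)(5)]ᵀ
= [-5, -4]ᵀ
Result: (-5, -4)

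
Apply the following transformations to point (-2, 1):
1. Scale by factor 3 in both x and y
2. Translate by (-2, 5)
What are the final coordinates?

Step 1: Scale (-2, 1) by 3 → (-6, 3)
Step 2: Translate by (-2, 5) → (-8, 8)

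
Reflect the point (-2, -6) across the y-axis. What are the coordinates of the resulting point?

Reflection across y-axis: (-2, -6) → (2, -6)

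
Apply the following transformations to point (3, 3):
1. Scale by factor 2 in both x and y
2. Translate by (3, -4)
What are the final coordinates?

Step 1: Scale (3, 3) by 2 → (6, 6)
Step 2: Translate by (3, -4) → (9, 2)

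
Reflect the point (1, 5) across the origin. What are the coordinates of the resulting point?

Reflection across origin: (1, 5) → (-1, -5)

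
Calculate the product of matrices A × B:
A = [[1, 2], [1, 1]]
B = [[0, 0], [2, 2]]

Matrix multiplication:
C[0][0] = 1×0 + 2×2 = 4
C[0][1] = 1×0 + 2×2 = 4
C[1][0] = 1×0 + 1×2 = 2
C[1][1] = 1×0 + 1×2 = 2
Result: [[4, 4], [2, 2]]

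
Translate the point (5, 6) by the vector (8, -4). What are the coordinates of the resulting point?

Translation by (8, -4) (homogeneous matrix [[1, 0, 8], [0, 1, -4], [0, 0, 1]]):
x' = 5 + 8 = 13
y' = 6 + -4 = 2
Result: (13, 2)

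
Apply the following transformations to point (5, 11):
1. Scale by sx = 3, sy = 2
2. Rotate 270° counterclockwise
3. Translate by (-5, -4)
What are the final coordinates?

Step 1: Scale → (15, 22)
Step 2: Rotate 270° → (22, -15)
Step 3: Translate → (17, -19)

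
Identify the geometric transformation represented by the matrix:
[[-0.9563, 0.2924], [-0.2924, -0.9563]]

This matrix represents: rotation by 197° counterclockwise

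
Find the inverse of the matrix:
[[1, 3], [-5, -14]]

For [[a,b],[c,d]], inverse = (1/det)·[[d,-b],[-c,a]]
det = (1)(-14) - (3)(-5) = -14 - -15 = 1
Inverse = [[-14, -3], [5, 1]]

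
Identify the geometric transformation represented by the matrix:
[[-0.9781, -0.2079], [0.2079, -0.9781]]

This matrix represents: rotation by 168° counterclockwise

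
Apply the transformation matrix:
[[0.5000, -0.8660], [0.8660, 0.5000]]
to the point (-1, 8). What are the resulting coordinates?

Matrix multiplication:
[[0.5000, -0.8660], [0.8660, 0.5000]] × [-1, 8]ᵀ
= [(0.5000)(-1) + (-0.8660)(8), (0.8660)(-1) + (0.5000)(8)]ᵀ
= [-7.4280, 3.1340]ᵀ
Result: (-7.4280, 3.1340)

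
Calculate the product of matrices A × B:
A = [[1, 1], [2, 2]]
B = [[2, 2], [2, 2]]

Matrix multiplication:
C[0][0] = 1×2 + 1×2 = 4
C[0][1] = 1×2 + 1×2 = 4
C[1][0] = 2×2 + 2×2 = 8
C[1][1] = 2×2 + 2×2 = 8
Result: [[4, 4], [8, 8]]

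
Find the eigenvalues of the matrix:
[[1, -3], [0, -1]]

Characteristic equation: det(A - λI) = 0
λ² - (trace)λ + (det) = 0
trace = 1 + -1 = 0, det = (1)(-1) - (-3)(0) = -1
λ² - (0)λ + (-1) = 0
λ = (0 ± √((0)² - 4·(-1))) / 2 = (0 ± √4) / 2
Solving: λ = -1, 1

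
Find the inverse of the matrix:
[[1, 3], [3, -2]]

For [[a,b],[c,d]], inverse = (1/det)·[[d,-b],[-c,a]]
det = (1)(-2) - (3)(3) = -2 - 9 = -11
Inverse = (1/-11)·[[-2, -3], [-3, 1]]
= [[2/11, 3/11], [3/11, -1/11]]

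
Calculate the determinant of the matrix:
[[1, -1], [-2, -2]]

For a 2×2 matrix [[a, b], [c, d]], det = ad - bc
det = (1)(-2) - (-1)(-2) = -2 - 2 = -4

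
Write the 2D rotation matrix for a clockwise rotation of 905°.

Rotation matrix formula: [[cos θ, -sin θ], [sin θ, cos θ]]
A clockwise rotation by 905° is equivalent to a counterclockwise rotation by -905°.
For θ = -905°:
cos(-905°) = -0.9962
sin(-905°) = 0.0872
Result: [[-0.9962, -0.0872], [0.0872, -0.9962]]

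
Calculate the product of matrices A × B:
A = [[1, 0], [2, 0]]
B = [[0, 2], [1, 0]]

Matrix multiplication:
C[0][0] = 1×0 + 0×1 = 0
C[0][1] = 1×2 + 0×0 = 2
C[1][0] = 2×0 + 0×1 = 0
C[1][1] = 2×2 + 0×0 = 4
Result: [[0, 2], [0, 4]]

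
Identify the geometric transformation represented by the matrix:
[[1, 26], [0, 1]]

This matrix represents: horizontal shear with factor 26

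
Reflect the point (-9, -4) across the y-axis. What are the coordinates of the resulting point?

Reflection across y-axis: (-9, -4) → (9, -4)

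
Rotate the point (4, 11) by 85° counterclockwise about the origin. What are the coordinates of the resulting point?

Rotation matrix for 85°: [[cos 85°, -sin 85°], [sin 85°, cos 85°]] ≈ [[0.087156, -0.996195], [0.996195, 0.087156]]
[[0.087156, -0.996195], [0.996195, 0.087156]] × [4, 11]ᵀ ≈ [-10.6095, 4.9435]ᵀ
Result: (-10.6095, 4.9435)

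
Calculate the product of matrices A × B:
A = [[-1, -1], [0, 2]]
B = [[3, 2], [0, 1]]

Matrix multiplication:
C[0][0] = -1×3 + -1×0 = -3
C[0][1] = -1×2 + -1×1 = -3
C[1][0] = 0×3 + 2×0 = 0
C[1][1] = 0×2 + 2×1 = 2
Result: [[-3, -3], [0, 2]]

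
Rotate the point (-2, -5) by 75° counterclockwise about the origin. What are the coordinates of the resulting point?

Rotation matrix for 75°: [[cos 75°, -sin 75°], [sin 75°, cos 75°]] ≈ [[0.258819, -0.965926], [0.965926, 0.258819]]
[[0.258819, -0.965926], [0.965926, 0.258819]] × [-2, -5]ᵀ ≈ [4.3120, -3.2259]ᵀ
Result: (4.3120, -3.2259)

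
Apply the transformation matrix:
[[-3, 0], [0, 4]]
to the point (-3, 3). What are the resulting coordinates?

Matrix multiplication:
[[-3, 0], [0, 4]] × [-3, 3]ᵀ
= [(-3)(-3) + (0)(3), (0)(-3) + (4)(3)]ᵀ
= [9, 12]ᵀ
Result: (9, 12)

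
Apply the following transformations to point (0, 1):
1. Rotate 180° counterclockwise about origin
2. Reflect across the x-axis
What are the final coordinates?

Step 1: Rotate 180° → (0, -1)
Step 2: Reflect across x-axis → (0, 1)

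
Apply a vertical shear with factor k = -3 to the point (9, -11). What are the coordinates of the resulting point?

Shear matrix for vertical shear with factor k = -3:
[[1, 0], [-3, 1]]
Result: (9, -11) → (9, -38)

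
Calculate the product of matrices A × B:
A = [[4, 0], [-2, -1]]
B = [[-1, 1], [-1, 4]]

Matrix multiplication:
C[0][0] = 4×-1 + 0×-1 = -4
C[0][1] = 4×1 + 0×4 = 4
C[1][0] = -2×-1 + -1×-1 = 3
C[1][1] = -2×1 + -1×4 = -6
Result: [[-4, 4], [3, -6]]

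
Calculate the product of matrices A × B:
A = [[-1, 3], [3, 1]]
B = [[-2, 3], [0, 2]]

Matrix multiplication:
C[0][0] = -1×-2 + 3×0 = 2
C[0][1] = -1×3 + 3×2 = 3
C[1][0] = 3×-2 + 1×0 = -6
C[1][1] = 3×3 + 1×2 = 11
Result: [[2, 3], [-6, 11]]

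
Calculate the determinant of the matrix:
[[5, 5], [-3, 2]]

For a 2×2 matrix [[a, b], [c, d]], det = ad - bc
det = (5)(2) - (5)(-3) = 10 - -15 = 25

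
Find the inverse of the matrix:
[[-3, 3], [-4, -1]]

For [[a,b],[c,d]], inverse = (1/det)·[[d,-b],[-c,a]]
det = (-3)(-1) - (3)(-4) = 3 - -12 = 15
Inverse = (1/15)·[[-1, -3], [4, -3]]
= [[-1/15, -1/5], [4/15, -1/5]]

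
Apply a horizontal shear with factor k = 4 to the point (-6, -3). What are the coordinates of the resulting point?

Shear matrix for horizontal shear with factor k = 4:
[[1, 4], [0, 1]]
Result: (-6, -3) → (-18, -3)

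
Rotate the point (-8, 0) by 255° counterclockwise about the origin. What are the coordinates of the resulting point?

Rotation matrix for 255°: [[cos 255°, -sin 255°], [sin 255°, cos 255°]] ≈ [[-0.258819, 0.965926], [-0.965926, -0.258819]]
[[-0.258819, 0.965926], [-0.965926, -0.258819]] × [-8, 0]ᵀ ≈ [2.0706, 7.7274]ᵀ
Result: (2.0706, 7.7274)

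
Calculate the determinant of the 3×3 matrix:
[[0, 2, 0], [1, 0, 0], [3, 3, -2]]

Expansion along first row:
det = 0·det([[0,0],[3,-2]]) - 2·det([[1,0],[3,-2]]) + 0·det([[1,0],[3,3]])
    = 0·(0·-2 - 0·3) - 2·(1·-2 - 0·3) + 0·(1·3 - 0·3)
    = 0·0 - 2·-2 + 0·3
    = 0 + 4 + 0 = 4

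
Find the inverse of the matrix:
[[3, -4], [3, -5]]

For [[a,b],[c,d]], inverse = (1/det)·[[d,-b],[-c,a]]
det = (3)(-5) - (-4)(3) = -15 - -12 = -3
Inverse = (1/-3)·[[-5, 4], [-3, 3]]
= [[5/3, -4/3], [1, -1]]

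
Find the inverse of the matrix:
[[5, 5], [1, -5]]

For [[a,b],[c,d]], inverse = (1/det)·[[d,-b],[-c,a]]
det = (5)(-5) - (5)(1) = -25 - 5 = -30
Inverse = (1/-30)·[[-5, -5], [-1, 5]]
= [[1/6, 1/6], [1/30, -1/6]]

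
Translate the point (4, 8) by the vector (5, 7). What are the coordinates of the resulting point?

Translation by (5, 7) (homogeneous matrix [[1, 0, 5], [0, 1, 7], [0, 0, 1]]):
x' = 4 + 5 = 9
y' = 8 + 7 = 15
Result: (9, 15)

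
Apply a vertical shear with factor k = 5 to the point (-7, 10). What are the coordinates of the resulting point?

Shear matrix for vertical shear with factor k = 5:
[[1, 0], [5, 1]]
Result: (-7, 10) → (-7, -25)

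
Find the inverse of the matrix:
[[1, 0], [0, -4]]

For [[a,b],[c,d]], inverse = (1/det)·[[d,-b],[-c,a]]
det = (1)(-4) - (0)(0) = -4 - 0 = -4
Inverse = (1/-4)·[[-4, 0], [0, 1]]
= [[1, 0], [0, -1/4]]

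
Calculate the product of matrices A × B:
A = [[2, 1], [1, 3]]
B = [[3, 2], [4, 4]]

Matrix multiplication:
C[0][0] = 2×3 + 1×4 = 10
C[0][1] = 2×2 + 1×4 = 8
C[1][0] = 1×3 + 3×4 = 15
C[1][1] = 1×2 + 3×4 = 14
Result: [[10, 8], [15, 14]]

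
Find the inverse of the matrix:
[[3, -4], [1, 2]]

For [[a,b],[c,d]], inverse = (1/det)·[[d,-b],[-c,a]]
det = (3)(2) - (-4)(1) = 6 - -4 = 10
Inverse = (1/10)·[[2, 4], [-1, 3]]
= [[1/5, 2/5], [-1/10, 3/10]]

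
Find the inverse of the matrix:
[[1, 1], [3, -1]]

For [[a,b],[c,d]], inverse = (1/det)·[[d,-b],[-c,a]]
det = (1)(-1) - (1)(3) = -1 - 3 = -4
Inverse = (1/-4)·[[-1, -1], [-3, 1]]
= [[1/4, 1/4], [3/4, -1/4]]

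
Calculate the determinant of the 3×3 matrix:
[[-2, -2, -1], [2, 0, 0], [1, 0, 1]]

Expansion along first row:
det = -2·det([[0,0],[0,1]]) - -2·det([[2,0],[1,1]]) + -1·det([[2,0],[1,0]])
    = -2·(0·1 - 0·0) - -2·(2·1 - 0·1) + -1·(2·0 - 0·1)
    = -2·0 - -2·2 + -1·0
    = 0 + 4 + 0 = 4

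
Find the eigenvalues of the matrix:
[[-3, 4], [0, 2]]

Characteristic equation: det(A - λI) = 0
λ² - (trace)λ + (det) = 0
trace = -3 + 2 = -1, det = (-3)(2) - (4)(0) = -6
λ² - (-1)λ + (-6) = 0
λ = (-1 ± √((-1)² - 4·(-6))) / 2 = (-1 ± √25) / 2
Solving: λ = -3, 2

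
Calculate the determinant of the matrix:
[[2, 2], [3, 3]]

For a 2×2 matrix [[a, b], [c, d]], det = ad - bc
det = (2)(3) - (2)(3) = 6 - 6 = 0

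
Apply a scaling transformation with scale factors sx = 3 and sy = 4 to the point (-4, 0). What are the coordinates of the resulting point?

Scaling matrix:
[[3, 0], [0, 4]]
Result: (-4 × 3, 0 × 4) = (-12, 0)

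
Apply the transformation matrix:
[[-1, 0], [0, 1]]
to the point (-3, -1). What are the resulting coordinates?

Matrix multiplication:
[[-1, 0], [0, 1]] × [-3, -1]ᵀ
= [(-1)(-3) + (0)(-1), (0)(-3) + (1)(-1)]ᵀ
= [3, -1]ᵀ
Result: (3, -1)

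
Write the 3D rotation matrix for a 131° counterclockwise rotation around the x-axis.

Rotation matrix for counterclockwise 131° around x-axis:
cos(131°) = -0.6561, sin(131°) = 0.7547
Result: [[1, 0, 0], [0, -0.6561, -0.7547], [0, 0.7547, -0.6561]]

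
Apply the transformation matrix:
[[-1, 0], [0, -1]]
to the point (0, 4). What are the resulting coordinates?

Matrix multiplication:
[[-1, 0], [0, -1]] × [0, 4]ᵀ
= [(-1)(0) + (0)(4), (0)(0) + (-1)(4)]ᵀ
= [0, -4]ᵀ
Result: (0, -4)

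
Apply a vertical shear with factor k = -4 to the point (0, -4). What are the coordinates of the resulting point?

Shear matrix for vertical shear with factor k = -4:
[[1, 0], [-4, 1]]
Result: (0, -4) → (0, -4)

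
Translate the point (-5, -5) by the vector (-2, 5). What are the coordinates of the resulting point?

Translation by (-2, 5) (homogeneous matrix [[1, 0, -2], [0, 1, 5], [0, 0, 1]]):
x' = -5 + -2 = -7
y' = -5 + 5 = 0
Result: (-7, 0)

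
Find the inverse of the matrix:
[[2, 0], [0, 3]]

For [[a,b],[c,d]], inverse = (1/det)·[[d,-b],[-c,a]]
det = (2)(3) - (0)(0) = 6 - 0 = 6
Inverse = (1/6)·[[3, 0], [0, 2]]
= [[1/2, 0], [0, 1/3]]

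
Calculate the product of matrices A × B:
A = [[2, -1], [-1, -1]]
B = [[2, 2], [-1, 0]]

Matrix multiplication:
C[0][0] = 2×2 + -1×-1 = 5
C[0][1] = 2×2 + -1×0 = 4
C[1][0] = -1×2 + -1×-1 = -1
C[1][1] = -1×2 + -1×0 = -2
Result: [[5, 4], [-1, -2]]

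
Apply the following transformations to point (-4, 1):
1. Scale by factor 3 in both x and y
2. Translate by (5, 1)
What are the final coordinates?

Step 1: Scale (-4, 1) by 3 → (-12, 3)
Step 2: Translate by (5, 1) → (-7, 4)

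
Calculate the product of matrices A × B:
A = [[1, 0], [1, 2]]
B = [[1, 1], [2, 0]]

Matrix multiplication:
C[0][0] = 1×1 + 0×2 = 1
C[0][1] = 1×1 + 0×0 = 1
C[1][0] = 1×1 + 2×2 = 5
C[1][1] = 1×1 + 2×0 = 1
Result: [[1, 1], [5, 1]]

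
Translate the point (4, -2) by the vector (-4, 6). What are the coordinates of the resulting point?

Translation by (-4, 6) (homogeneous matrix [[1, 0, -4], [0, 1, 6], [0, 0, 1]]):
x' = 4 + -4 = 0
y' = -2 + 6 = 4
Result: (0, 4)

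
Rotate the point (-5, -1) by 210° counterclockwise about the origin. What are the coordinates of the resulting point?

Rotation matrix for 210°: [[cos 210°, -sin 210°], [sin 210°, cos 210°]] ≈ [[-0.866025, 0.500000], [-0.500000, -0.866025]]
[[-0.866025, 0.500000], [-0.500000, -0.866025]] × [-5, -1]ᵀ ≈ [3.8301, 3.3660]ᵀ
Result: (3.8301, 3.3660)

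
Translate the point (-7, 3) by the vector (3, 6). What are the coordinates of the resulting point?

Translation by (3, 6) (homogeneous matrix [[1, 0, 3], [0, 1, 6], [0, 0, 1]]):
x' = -7 + 3 = -4
y' = 3 + 6 = 9
Result: (-4, 9)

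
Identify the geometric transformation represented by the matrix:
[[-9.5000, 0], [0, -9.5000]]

This matrix represents: uniform scaling by factor -9.5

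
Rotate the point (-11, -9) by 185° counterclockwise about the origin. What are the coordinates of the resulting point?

Rotation matrix for 185°: [[cos 185°, -sin 185°], [sin 185°, cos 185°]] ≈ [[-0.996195, 0.087156], [-0.087156, -0.996195]]
[[-0.996195, 0.087156], [-0.087156, -0.996195]] × [-11, -9]ᵀ ≈ [10.1737, 9.9245]ᵀ
Result: (10.1737, 9.9245)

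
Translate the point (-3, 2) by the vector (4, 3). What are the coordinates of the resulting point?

Translation by (4, 3) (homogeneous matrix [[1, 0, 4], [0, 1, 3], [0, 0, 1]]):
x' = -3 + 4 = 1
y' = 2 + 3 = 5
Result: (1, 5)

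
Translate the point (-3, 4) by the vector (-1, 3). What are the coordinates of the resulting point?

Translation by (-1, 3) (homogeneous matrix [[1, 0, -1], [0, 1, 3], [0, 0, 1]]):
x' = -3 + -1 = -4
y' = 4 + 3 = 7
Result: (-4, 7)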